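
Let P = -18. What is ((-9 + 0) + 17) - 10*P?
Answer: 188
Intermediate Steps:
((-9 + 0) + 17) - 10*P = ((-9 + 0) + 17) - 10*(-18) = (-9 + 17) + 180 = 8 + 180 = 188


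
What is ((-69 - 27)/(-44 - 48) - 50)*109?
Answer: -122734/23 ≈ -5336.3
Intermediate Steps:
((-69 - 27)/(-44 - 48) - 50)*109 = (-96/(-92) - 50)*109 = (-96*(-1/92) - 50)*109 = (24/23 - 50)*109 = -1126/23*109 = -122734/23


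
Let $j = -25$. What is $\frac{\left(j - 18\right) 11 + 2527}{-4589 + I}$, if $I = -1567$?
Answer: $- \frac{1027}{3078} \approx -0.33366$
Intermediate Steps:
$\frac{\left(j - 18\right) 11 + 2527}{-4589 + I} = \frac{\left(-25 - 18\right) 11 + 2527}{-4589 - 1567} = \frac{\left(-43\right) 11 + 2527}{-6156} = \left(-473 + 2527\right) \left(- \frac{1}{6156}\right) = 2054 \left(- \frac{1}{6156}\right) = - \frac{1027}{3078}$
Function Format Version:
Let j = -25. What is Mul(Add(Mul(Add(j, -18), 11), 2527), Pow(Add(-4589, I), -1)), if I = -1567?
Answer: Rational(-1027, 3078) ≈ -0.33366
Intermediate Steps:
Mul(Add(Mul(Add(j, -18), 11), 2527), Pow(Add(-4589, I), -1)) = Mul(Add(Mul(Add(-25, -18), 11), 2527), Pow(Add(-4589, -1567), -1)) = Mul(Add(Mul(-43, 11), 2527), Pow(-6156, -1)) = Mul(Add(-473, 2527), Rational(-1, 6156)) = Mul(2054, Rational(-1, 6156)) = Rational(-1027, 3078)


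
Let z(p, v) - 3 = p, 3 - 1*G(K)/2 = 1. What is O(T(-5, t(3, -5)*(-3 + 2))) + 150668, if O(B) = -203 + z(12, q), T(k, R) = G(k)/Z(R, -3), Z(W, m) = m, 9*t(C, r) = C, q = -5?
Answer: 150480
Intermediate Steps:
G(K) = 4 (G(K) = 6 - 2*1 = 6 - 2 = 4)
z(p, v) = 3 + p
t(C, r) = C/9
T(k, R) = -4/3 (T(k, R) = 4/(-3) = 4*(-1/3) = -4/3)
O(B) = -188 (O(B) = -203 + (3 + 12) = -203 + 15 = -188)
O(T(-5, t(3, -5)*(-3 + 2))) + 150668 = -188 + 150668 = 150480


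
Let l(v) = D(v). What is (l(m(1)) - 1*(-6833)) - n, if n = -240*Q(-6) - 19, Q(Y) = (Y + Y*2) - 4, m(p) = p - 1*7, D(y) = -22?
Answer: 1550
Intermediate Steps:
m(p) = -7 + p (m(p) = p - 7 = -7 + p)
Q(Y) = -4 + 3*Y (Q(Y) = (Y + 2*Y) - 4 = 3*Y - 4 = -4 + 3*Y)
l(v) = -22
n = 5261 (n = -240*(-4 + 3*(-6)) - 19 = -240*(-4 - 18) - 19 = -240*(-22) - 19 = 5280 - 19 = 5261)
(l(m(1)) - 1*(-6833)) - n = (-22 - 1*(-6833)) - 1*5261 = (-22 + 6833) - 5261 = 6811 - 5261 = 1550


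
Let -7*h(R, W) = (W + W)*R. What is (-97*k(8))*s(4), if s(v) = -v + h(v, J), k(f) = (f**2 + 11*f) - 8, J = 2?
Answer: 614592/7 ≈ 87799.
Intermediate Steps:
k(f) = -8 + f**2 + 11*f
h(R, W) = -2*R*W/7 (h(R, W) = -(W + W)*R/7 = -2*W*R/7 = -2*R*W/7)
s(v) = -11*v/7 (s(v) = -v - 2/7*v*2 = -v - 4*v/7 = -11*v/7)
(-97*k(8))*s(4) = (-97*(-8 + 8**2 + 11*8))*(-11/7*4) = -97*(-8 + 64 + 88)*(-44/7) = -97*144*(-44/7) = -13968*(-44/7) = 614592/7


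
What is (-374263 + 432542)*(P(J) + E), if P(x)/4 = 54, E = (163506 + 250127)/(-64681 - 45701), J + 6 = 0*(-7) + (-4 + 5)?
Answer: 1365411639241/110382 ≈ 1.2370e+7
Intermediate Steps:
J = -5 (J = -6 + (0*(-7) + (-4 + 5)) = -6 + (0 + 1) = -6 + 1 = -5)
E = -413633/110382 (E = 413633/(-110382) = 413633*(-1/110382) = -413633/110382 ≈ -3.7473)
P(x) = 216 (P(x) = 4*54 = 216)
(-374263 + 432542)*(P(J) + E) = (-374263 + 432542)*(216 - 413633/110382) = 58279*(23428879/110382) = 1365411639241/110382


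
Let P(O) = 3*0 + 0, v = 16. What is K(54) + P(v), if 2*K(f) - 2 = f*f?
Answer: 1459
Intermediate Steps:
P(O) = 0 (P(O) = 0 + 0 = 0)
K(f) = 1 + f²/2 (K(f) = 1 + (f*f)/2 = 1 + f²/2)
K(54) + P(v) = (1 + (½)*54²) + 0 = (1 + (½)*2916) + 0 = (1 + 1458) + 0 = 1459 + 0 = 1459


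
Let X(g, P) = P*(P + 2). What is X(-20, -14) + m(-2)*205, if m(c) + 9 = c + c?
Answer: -2497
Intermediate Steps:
X(g, P) = P*(2 + P)
m(c) = -9 + 2*c (m(c) = -9 + (c + c) = -9 + 2*c)
X(-20, -14) + m(-2)*205 = -14*(2 - 14) + (-9 + 2*(-2))*205 = -14*(-12) + (-9 - 4)*205 = 168 - 13*205 = 168 - 2665 = -2497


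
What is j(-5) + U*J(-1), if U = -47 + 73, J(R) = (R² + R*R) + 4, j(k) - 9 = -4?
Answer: 161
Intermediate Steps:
j(k) = 5 (j(k) = 9 - 4 = 5)
J(R) = 4 + 2*R² (J(R) = (R² + R²) + 4 = 2*R² + 4 = 4 + 2*R²)
U = 26
j(-5) + U*J(-1) = 5 + 26*(4 + 2*(-1)²) = 5 + 26*(4 + 2*1) = 5 + 26*(4 + 2) = 5 + 26*6 = 5 + 156 = 161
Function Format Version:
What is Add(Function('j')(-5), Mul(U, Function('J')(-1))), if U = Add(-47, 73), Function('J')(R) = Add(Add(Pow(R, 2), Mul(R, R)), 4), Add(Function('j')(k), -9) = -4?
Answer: 161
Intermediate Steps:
Function('j')(k) = 5 (Function('j')(k) = Add(9, -4) = 5)
Function('J')(R) = Add(4, Mul(2, Pow(R, 2))) (Function('J')(R) = Add(Add(Pow(R, 2), Pow(R, 2)), 4) = Add(Mul(2, Pow(R, 2)), 4) = Add(4, Mul(2, Pow(R, 2))))
U = 26
Add(Function('j')(-5), Mul(U, Function('J')(-1))) = Add(5, Mul(26, Add(4, Mul(2, Pow(-1, 2))))) = Add(5, Mul(26, Add(4, Mul(2, 1)))) = Add(5, Mul(26, Add(4, 2))) = Add(5, Mul(26, 6)) = Add(5, 156) = 161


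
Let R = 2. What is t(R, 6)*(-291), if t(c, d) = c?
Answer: -582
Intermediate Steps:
t(R, 6)*(-291) = 2*(-291) = -582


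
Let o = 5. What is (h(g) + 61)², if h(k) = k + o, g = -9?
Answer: 3249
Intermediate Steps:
h(k) = 5 + k (h(k) = k + 5 = 5 + k)
(h(g) + 61)² = ((5 - 9) + 61)² = (-4 + 61)² = 57² = 3249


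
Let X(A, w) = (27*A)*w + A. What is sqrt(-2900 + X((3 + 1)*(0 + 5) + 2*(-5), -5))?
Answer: 4*I*sqrt(265) ≈ 65.115*I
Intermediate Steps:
X(A, w) = A + 27*A*w (X(A, w) = 27*A*w + A = A + 27*A*w)
sqrt(-2900 + X((3 + 1)*(0 + 5) + 2*(-5), -5)) = sqrt(-2900 + ((3 + 1)*(0 + 5) + 2*(-5))*(1 + 27*(-5))) = sqrt(-2900 + (4*5 - 10)*(1 - 135)) = sqrt(-2900 + (20 - 10)*(-134)) = sqrt(-2900 + 10*(-134)) = sqrt(-2900 - 1340) = sqrt(-4240) = 4*I*sqrt(265)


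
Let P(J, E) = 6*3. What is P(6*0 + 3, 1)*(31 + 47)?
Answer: 1404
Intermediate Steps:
P(J, E) = 18
P(6*0 + 3, 1)*(31 + 47) = 18*(31 + 47) = 18*78 = 1404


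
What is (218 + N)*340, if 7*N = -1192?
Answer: 113560/7 ≈ 16223.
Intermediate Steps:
N = -1192/7 (N = (⅐)*(-1192) = -1192/7 ≈ -170.29)
(218 + N)*340 = (218 - 1192/7)*340 = (334/7)*340 = 113560/7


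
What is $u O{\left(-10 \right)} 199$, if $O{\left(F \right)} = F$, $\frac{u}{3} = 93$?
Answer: $-555210$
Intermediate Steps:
$u = 279$ ($u = 3 \cdot 93 = 279$)
$u O{\left(-10 \right)} 199 = 279 \left(-10\right) 199 = \left(-2790\right) 199 = -555210$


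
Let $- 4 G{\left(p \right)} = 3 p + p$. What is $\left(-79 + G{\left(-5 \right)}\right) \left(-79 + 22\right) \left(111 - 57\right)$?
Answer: $227772$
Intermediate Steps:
$G{\left(p \right)} = - p$ ($G{\left(p \right)} = - \frac{3 p + p}{4} = - \frac{4 p}{4} = - p$)
$\left(-79 + G{\left(-5 \right)}\right) \left(-79 + 22\right) \left(111 - 57\right) = \left(-79 - -5\right) \left(-79 + 22\right) \left(111 - 57\right) = \left(-79 + 5\right) \left(-57\right) 54 = \left(-74\right) \left(-57\right) 54 = 4218 \cdot 54 = 227772$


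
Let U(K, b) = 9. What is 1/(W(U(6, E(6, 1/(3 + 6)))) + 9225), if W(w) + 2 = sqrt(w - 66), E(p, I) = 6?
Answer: 9223/85063786 - I*sqrt(57)/85063786 ≈ 0.00010842 - 8.8755e-8*I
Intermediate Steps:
W(w) = -2 + sqrt(-66 + w) (W(w) = -2 + sqrt(w - 66) = -2 + sqrt(-66 + w))
1/(W(U(6, E(6, 1/(3 + 6)))) + 9225) = 1/((-2 + sqrt(-66 + 9)) + 9225) = 1/((-2 + sqrt(-57)) + 9225) = 1/((-2 + I*sqrt(57)) + 9225) = 1/(9223 + I*sqrt(57))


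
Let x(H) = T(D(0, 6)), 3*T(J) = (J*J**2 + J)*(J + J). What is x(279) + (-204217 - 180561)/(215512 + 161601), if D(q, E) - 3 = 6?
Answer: 1669471586/377113 ≈ 4427.0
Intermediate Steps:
D(q, E) = 9 (D(q, E) = 3 + 6 = 9)
T(J) = 2*J*(J + J**3)/3 (T(J) = ((J*J**2 + J)*(J + J))/3 = ((J**3 + J)*(2*J))/3 = ((J + J**3)*(2*J))/3 = (2*J*(J + J**3))/3 = 2*J*(J + J**3)/3)
x(H) = 4428 (x(H) = (2/3)*9**2*(1 + 9**2) = (2/3)*81*(1 + 81) = (2/3)*81*82 = 4428)
x(279) + (-204217 - 180561)/(215512 + 161601) = 4428 + (-204217 - 180561)/(215512 + 161601) = 4428 - 384778/377113 = 1669471586/377113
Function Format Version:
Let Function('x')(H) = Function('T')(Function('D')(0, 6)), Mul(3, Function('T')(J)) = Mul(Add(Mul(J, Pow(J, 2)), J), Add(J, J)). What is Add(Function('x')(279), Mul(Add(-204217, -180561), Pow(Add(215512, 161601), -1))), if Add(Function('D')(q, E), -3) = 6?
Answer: Rational(1669471586, 377113) ≈ 4427.0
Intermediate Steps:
Function('D')(q, E) = 9 (Function('D')(q, E) = Add(3, 6) = 9)
Function('T')(J) = Mul(Rational(2, 3), J, Add(J, Pow(J, 3))) (Function('T')(J) = Mul(Rational(1, 3), Mul(Add(Mul(J, Pow(J, 2)), J), Add(J, J))) = Mul(Rational(1, 3), Mul(Add(Pow(J, 3), J), Mul(2, J))) = Mul(Rational(1, 3), Mul(Add(J, Pow(J, 3)), Mul(2, J))) = Mul(Rational(1, 3), Mul(2, J, Add(J, Pow(J, 3)))) = Mul(Rational(2, 3), J, Add(J, Pow(J, 3))))
Function('x')(H) = 4428 (Function('x')(H) = Mul(Rational(2, 3), Pow(9, 2), Add(1, Pow(9, 2))) = Mul(Rational(2, 3), 81, Add(1, 81)) = Mul(Rational(2, 3), 81, 82) = 4428)
Add(Function('x')(279), Mul(Add(-204217, -180561), Pow(Add(215512, 161601), -1))) = Add(4428, Mul(Add(-204217, -180561), Pow(Add(215512, 161601), -1))) = Add(4428, Mul(-384778, Pow(377113, -1))) = Add(4428, Mul(-384778, Rational(1, 377113))) = Add(4428, Rational(-384778, 377113)) = Rational(1669471586, 377113)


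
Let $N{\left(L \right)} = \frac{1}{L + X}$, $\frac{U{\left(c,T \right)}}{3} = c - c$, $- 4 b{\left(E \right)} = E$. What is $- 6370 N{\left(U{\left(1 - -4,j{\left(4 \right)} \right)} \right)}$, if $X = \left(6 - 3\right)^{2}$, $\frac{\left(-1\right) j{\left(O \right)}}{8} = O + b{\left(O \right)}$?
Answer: $- \frac{6370}{9} \approx -707.78$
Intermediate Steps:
$b{\left(E \right)} = - \frac{E}{4}$
$j{\left(O \right)} = - 6 O$ ($j{\left(O \right)} = - 8 \left(O - \frac{O}{4}\right) = - 8 \frac{3 O}{4} = - 6 O$)
$X = 9$ ($X = 3^{2} = 9$)
$U{\left(c,T \right)} = 0$ ($U{\left(c,T \right)} = 3 \left(c - c\right) = 3 \cdot 0 = 0$)
$N{\left(L \right)} = \frac{1}{9 + L}$ ($N{\left(L \right)} = \frac{1}{L + 9} = \frac{1}{9 + L}$)
$- 6370 N{\left(U{\left(1 - -4,j{\left(4 \right)} \right)} \right)} = - \frac{6370}{9 + 0} = - \frac{6370}{9}$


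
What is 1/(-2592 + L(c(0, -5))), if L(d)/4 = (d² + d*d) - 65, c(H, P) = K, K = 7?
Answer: -1/2460 ≈ -0.00040650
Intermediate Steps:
c(H, P) = 7
L(d) = -260 + 8*d² (L(d) = 4*((d² + d*d) - 65) = 4*((d² + d²) - 65) = 4*(2*d² - 65) = 4*(-65 + 2*d²) = -260 + 8*d²)
1/(-2592 + L(c(0, -5))) = 1/(-2592 + (-260 + 8*7²)) = 1/(-2592 + (-260 + 8*49)) = 1/(-2592 + (-260 + 392)) = 1/(-2592 + 132) = 1/(-2460) = -1/2460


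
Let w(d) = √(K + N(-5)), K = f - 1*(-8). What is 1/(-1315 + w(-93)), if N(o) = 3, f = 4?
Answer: -263/345842 - √15/1729210 ≈ -0.00076270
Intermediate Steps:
K = 12 (K = 4 - 1*(-8) = 4 + 8 = 12)
w(d) = √15 (w(d) = √(12 + 3) = √15)
1/(-1315 + w(-93)) = 1/(-1315 + √15)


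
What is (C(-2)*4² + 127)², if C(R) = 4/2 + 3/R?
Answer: 18225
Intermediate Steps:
C(R) = 2 + 3/R (C(R) = 4*(½) + 3/R = 2 + 3/R)
(C(-2)*4² + 127)² = ((2 + 3/(-2))*4² + 127)² = ((2 + 3*(-½))*16 + 127)² = ((2 - 3/2)*16 + 127)² = ((½)*16 + 127)² = (8 + 127)² = 135² = 18225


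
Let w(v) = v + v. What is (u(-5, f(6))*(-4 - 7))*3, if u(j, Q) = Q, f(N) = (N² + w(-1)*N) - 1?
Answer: -759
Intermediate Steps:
w(v) = 2*v
f(N) = -1 + N² - 2*N (f(N) = (N² + (2*(-1))*N) - 1 = (N² - 2*N) - 1 = -1 + N² - 2*N)
(u(-5, f(6))*(-4 - 7))*3 = ((-1 + 6² - 2*6)*(-4 - 7))*3 = ((-1 + 36 - 12)*(-11))*3 = (23*(-11))*3 = -253*3 = -759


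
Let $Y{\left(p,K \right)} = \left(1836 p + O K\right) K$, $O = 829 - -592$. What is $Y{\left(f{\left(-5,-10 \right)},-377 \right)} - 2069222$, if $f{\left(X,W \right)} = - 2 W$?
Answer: $186052647$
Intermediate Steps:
$O = 1421$ ($O = 829 + 592 = 1421$)
$Y{\left(p,K \right)} = K \left(1421 K + 1836 p\right)$ ($Y{\left(p,K \right)} = \left(1836 p + 1421 K\right) K = \left(1421 K + 1836 p\right) K = K \left(1421 K + 1836 p\right)$)
$Y{\left(f{\left(-5,-10 \right)},-377 \right)} - 2069222 = - 377 \left(1421 \left(-377\right) + 1836 \left(\left(-2\right) \left(-10\right)\right)\right) - 2069222 = - 377 \left(-535717 + 1836 \cdot 20\right) - 2069222 = - 377 \left(-535717 + 36720\right) - 2069222 = \left(-377\right) \left(-498997\right) - 2069222 = 188121869 - 2069222 = 186052647$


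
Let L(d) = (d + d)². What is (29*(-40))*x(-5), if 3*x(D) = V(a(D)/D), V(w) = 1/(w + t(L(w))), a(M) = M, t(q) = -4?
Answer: 1160/9 ≈ 128.89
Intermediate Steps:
L(d) = 4*d² (L(d) = (2*d)² = 4*d²)
V(w) = 1/(-4 + w) (V(w) = 1/(w - 4) = 1/(-4 + w))
x(D) = -⅑ (x(D) = 1/(3*(-4 + D/D)) = 1/(3*(-4 + 1)) = (⅓)/(-3) = (⅓)*(-⅓) = -⅑)
(29*(-40))*x(-5) = (29*(-40))*(-⅑) = -1160*(-⅑) = 1160/9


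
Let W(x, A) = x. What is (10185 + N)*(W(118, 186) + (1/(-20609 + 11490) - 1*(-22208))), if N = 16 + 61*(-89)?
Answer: 971535264196/9119 ≈ 1.0654e+8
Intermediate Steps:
N = -5413 (N = 16 - 5429 = -5413)
(10185 + N)*(W(118, 186) + (1/(-20609 + 11490) - 1*(-22208))) = (10185 - 5413)*(118 + (1/(-20609 + 11490) - 1*(-22208))) = 4772*(118 + (1/(-9119) + 22208)) = 4772*(118 + (-1/9119 + 22208)) = 4772*(118 + 202514751/9119) = 4772*(203590793/9119) = 971535264196/9119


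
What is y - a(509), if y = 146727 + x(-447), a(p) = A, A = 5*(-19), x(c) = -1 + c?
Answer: 146374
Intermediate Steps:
A = -95
a(p) = -95
y = 146279 (y = 146727 + (-1 - 447) = 146727 - 448 = 146279)
y - a(509) = 146279 - 1*(-95) = 146279 + 95 = 146374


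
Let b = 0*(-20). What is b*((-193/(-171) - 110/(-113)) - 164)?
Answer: 0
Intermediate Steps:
b = 0
b*((-193/(-171) - 110/(-113)) - 164) = 0*((-193/(-171) - 110/(-113)) - 164) = 0*((-193*(-1/171) - 110*(-1/113)) - 164) = 0*((193/171 + 110/113) - 164) = 0*(40619/19323 - 164) = 0*(-3128353/19323) = 0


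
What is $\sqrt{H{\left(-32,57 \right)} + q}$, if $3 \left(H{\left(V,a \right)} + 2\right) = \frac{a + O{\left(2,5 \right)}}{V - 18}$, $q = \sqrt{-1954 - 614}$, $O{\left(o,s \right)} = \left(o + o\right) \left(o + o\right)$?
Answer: $\frac{\sqrt{-2238 + 1800 i \sqrt{642}}}{30} \approx 4.9117 + 5.1586 i$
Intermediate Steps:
$O{\left(o,s \right)} = 4 o^{2}$ ($O{\left(o,s \right)} = 2 o 2 o = 4 o^{2}$)
$q = 2 i \sqrt{642}$ ($q = \sqrt{-2568} = 2 i \sqrt{642} \approx 50.675 i$)
$H{\left(V,a \right)} = -2 + \frac{16 + a}{3 \left(-18 + V\right)}$ ($H{\left(V,a \right)} = -2 + \frac{\left(a + 4 \cdot 2^{2}\right) \frac{1}{V - 18}}{3} = -2 + \frac{\left(a + 4 \cdot 4\right) \frac{1}{-18 + V}}{3} = -2 + \frac{\left(a + 16\right) \frac{1}{-18 + V}}{3} = -2 + \frac{\left(16 + a\right) \frac{1}{-18 + V}}{3} = -2 + \frac{\frac{1}{-18 + V} \left(16 + a\right)}{3} = -2 + \frac{16 + a}{3 \left(-18 + V\right)}$)
$\sqrt{H{\left(-32,57 \right)} + q} = \sqrt{\frac{124 + 57 - -192}{3 \left(-18 - 32\right)} + 2 i \sqrt{642}} = \sqrt{\frac{124 + 57 + 192}{3 \left(-50\right)} + 2 i \sqrt{642}} = \sqrt{\frac{1}{3} \left(- \frac{1}{50}\right) 373 + 2 i \sqrt{642}} = \sqrt{- \frac{373}{150} + 2 i \sqrt{642}}$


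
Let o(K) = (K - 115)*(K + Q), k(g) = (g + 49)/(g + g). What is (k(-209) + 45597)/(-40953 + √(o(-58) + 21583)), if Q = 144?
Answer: -11826547573/10621896192 - 9529853*√745/116840858112 ≈ -1.1156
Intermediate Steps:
k(g) = (49 + g)/(2*g) (k(g) = (49 + g)/((2*g)) = (49 + g)*(1/(2*g)) = (49 + g)/(2*g))
o(K) = (-115 + K)*(144 + K) (o(K) = (K - 115)*(K + 144) = (-115 + K)*(144 + K))
(k(-209) + 45597)/(-40953 + √(o(-58) + 21583)) = ((½)*(49 - 209)/(-209) + 45597)/(-40953 + √((-16560 + (-58)² + 29*(-58)) + 21583)) = ((½)*(-1/209)*(-160) + 45597)/(-40953 + √((-16560 + 3364 - 1682) + 21583)) = (80/209 + 45597)/(-40953 + √(-14878 + 21583)) = 9529853/(209*(-40953 + √6705)) = 9529853/(209*(-40953 + 3*√745))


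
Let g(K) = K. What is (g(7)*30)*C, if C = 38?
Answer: 7980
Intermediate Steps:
(g(7)*30)*C = (7*30)*38 = 210*38 = 7980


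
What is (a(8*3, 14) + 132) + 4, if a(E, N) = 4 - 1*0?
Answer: 140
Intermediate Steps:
a(E, N) = 4 (a(E, N) = 4 + 0 = 4)
(a(8*3, 14) + 132) + 4 = (4 + 132) + 4 = 136 + 4 = 140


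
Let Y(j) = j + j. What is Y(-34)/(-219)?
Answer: 68/219 ≈ 0.31050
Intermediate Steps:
Y(j) = 2*j
Y(-34)/(-219) = (2*(-34))/(-219) = -68*(-1/219) = 68/219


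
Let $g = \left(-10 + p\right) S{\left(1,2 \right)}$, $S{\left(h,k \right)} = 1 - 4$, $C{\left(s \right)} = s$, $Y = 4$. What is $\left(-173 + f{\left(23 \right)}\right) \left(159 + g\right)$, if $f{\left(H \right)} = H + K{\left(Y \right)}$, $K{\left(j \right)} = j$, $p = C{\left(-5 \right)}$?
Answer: $-29784$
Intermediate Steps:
$p = -5$
$S{\left(h,k \right)} = -3$ ($S{\left(h,k \right)} = 1 - 4 = -3$)
$f{\left(H \right)} = 4 + H$ ($f{\left(H \right)} = H + 4 = 4 + H$)
$g = 45$ ($g = \left(-10 - 5\right) \left(-3\right) = \left(-15\right) \left(-3\right) = 45$)
$\left(-173 + f{\left(23 \right)}\right) \left(159 + g\right) = \left(-173 + \left(4 + 23\right)\right) \left(159 + 45\right) = \left(-173 + 27\right) 204 = \left(-146\right) 204 = -29784$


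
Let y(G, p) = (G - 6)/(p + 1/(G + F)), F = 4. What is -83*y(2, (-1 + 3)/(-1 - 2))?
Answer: -664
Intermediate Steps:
y(G, p) = (-6 + G)/(p + 1/(4 + G)) (y(G, p) = (G - 6)/(p + 1/(G + 4)) = (-6 + G)/(p + 1/(4 + G)))
-83*y(2, (-1 + 3)/(-1 - 2)) = -83*(-24 + 2² - 2*2)/(1 + 4*((-1 + 3)/(-1 - 2)) + 2*((-1 + 3)/(-1 - 2))) = -83*(-24 + 4 - 4)/(1 + 4*(2/(-3)) + 2*(2/(-3))) = -83*(-24)/(1 + 4*(2*(-⅓)) + 2*(2*(-⅓))) = -83*(-24)/(1 + 4*(-⅔) + 2*(-⅔)) = -83*(-24)/(1 - 8/3 - 4/3) = -83*(-24)/(-3) = -(-83)*(-24)/3 = -83*8 = -664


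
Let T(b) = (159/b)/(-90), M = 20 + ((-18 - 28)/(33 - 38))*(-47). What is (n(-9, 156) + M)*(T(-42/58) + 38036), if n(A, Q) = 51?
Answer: -43303340119/3150 ≈ -1.3747e+7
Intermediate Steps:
M = -2062/5 (M = 20 - 46/(-5)*(-47) = 20 - 46*(-⅕)*(-47) = 20 + (46/5)*(-47) = 20 - 2162/5 = -2062/5 ≈ -412.40)
T(b) = -53/(30*b) (T(b) = (159/b)*(-1/90) = -53/(30*b))
(n(-9, 156) + M)*(T(-42/58) + 38036) = (51 - 2062/5)*(-53/(30*((-42/58))) + 38036) = -1807*(-53/(30*((-42*1/58))) + 38036)/5 = -1807*(-53/(30*(-21/29)) + 38036)/5 = -1807*(-53/30*(-29/21) + 38036)/5 = -1807*(1537/630 + 38036)/5 = -1807/5*23964217/630 = -43303340119/3150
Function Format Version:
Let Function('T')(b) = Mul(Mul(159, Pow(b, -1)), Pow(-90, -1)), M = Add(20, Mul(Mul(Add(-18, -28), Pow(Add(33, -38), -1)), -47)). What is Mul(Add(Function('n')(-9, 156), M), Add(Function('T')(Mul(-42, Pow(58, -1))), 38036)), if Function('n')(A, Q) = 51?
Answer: Rational(-43303340119, 3150) ≈ -1.3747e+7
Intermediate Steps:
M = Rational(-2062, 5) (M = Add(20, Mul(Mul(-46, Pow(-5, -1)), -47)) = Add(20, Mul(Mul(-46, Rational(-1, 5)), -47)) = Add(20, Mul(Rational(46, 5), -47)) = Add(20, Rational(-2162, 5)) = Rational(-2062, 5) ≈ -412.40)
Function('T')(b) = Mul(Rational(-53, 30), Pow(b, -1)) (Function('T')(b) = Mul(Mul(159, Pow(b, -1)), Rational(-1, 90)) = Mul(Rational(-53, 30), Pow(b, -1)))
Mul(Add(Function('n')(-9, 156), M), Add(Function('T')(Mul(-42, Pow(58, -1))), 38036)) = Mul(Add(51, Rational(-2062, 5)), Add(Mul(Rational(-53, 30), Pow(Mul(-42, Pow(58, -1)), -1)), 38036)) = Mul(Rational(-1807, 5), Add(Mul(Rational(-53, 30), Pow(Mul(-42, Rational(1, 58)), -1)), 38036)) = Mul(Rational(-1807, 5), Add(Mul(Rational(-53, 30), Pow(Rational(-21, 29), -1)), 38036)) = Mul(Rational(-1807, 5), Add(Mul(Rational(-53, 30), Rational(-29, 21)), 38036)) = Mul(Rational(-1807, 5), Add(Rational(1537, 630), 38036)) = Mul(Rational(-1807, 5), Rational(23964217, 630)) = Rational(-43303340119, 3150)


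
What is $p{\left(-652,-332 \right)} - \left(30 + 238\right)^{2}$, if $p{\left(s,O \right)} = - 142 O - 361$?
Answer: $-25041$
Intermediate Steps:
$p{\left(s,O \right)} = -361 - 142 O$
$p{\left(-652,-332 \right)} - \left(30 + 238\right)^{2} = \left(-361 - -47144\right) - \left(30 + 238\right)^{2} = \left(-361 + 47144\right) - 268^{2} = 46783 - 71824 = -25041$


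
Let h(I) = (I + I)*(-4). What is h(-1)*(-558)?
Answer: -4464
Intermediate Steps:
h(I) = -8*I (h(I) = (2*I)*(-4) = -8*I)
h(-1)*(-558) = -8*(-1)*(-558) = 8*(-558) = -4464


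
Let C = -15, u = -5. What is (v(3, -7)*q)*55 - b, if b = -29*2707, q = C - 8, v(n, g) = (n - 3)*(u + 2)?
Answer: 78503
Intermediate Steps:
v(n, g) = 9 - 3*n (v(n, g) = (n - 3)*(-5 + 2) = (-3 + n)*(-3) = 9 - 3*n)
q = -23 (q = -15 - 8 = -23)
b = -78503
(v(3, -7)*q)*55 - b = ((9 - 3*3)*(-23))*55 - 1*(-78503) = ((9 - 9)*(-23))*55 + 78503 = (0*(-23))*55 + 78503 = 0*55 + 78503 = 0 + 78503 = 78503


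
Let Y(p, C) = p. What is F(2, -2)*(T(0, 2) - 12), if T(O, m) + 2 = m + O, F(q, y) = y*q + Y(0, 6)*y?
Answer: 48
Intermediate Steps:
F(q, y) = q*y (F(q, y) = y*q + 0*y = q*y + 0 = q*y)
T(O, m) = -2 + O + m (T(O, m) = -2 + (m + O) = -2 + (O + m) = -2 + O + m)
F(2, -2)*(T(0, 2) - 12) = (2*(-2))*((-2 + 0 + 2) - 12) = -4*(0 - 12) = -4*(-12) = 48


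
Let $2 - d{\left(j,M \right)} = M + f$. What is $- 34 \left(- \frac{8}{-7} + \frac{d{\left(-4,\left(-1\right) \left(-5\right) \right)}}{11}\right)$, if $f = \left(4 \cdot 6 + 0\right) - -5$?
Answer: $\frac{4624}{77} \approx 60.052$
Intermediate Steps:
$f = 29$ ($f = \left(24 + 0\right) + 5 = 24 + 5 = 29$)
$d{\left(j,M \right)} = -27 - M$ ($d{\left(j,M \right)} = 2 - \left(M + 29\right) = 2 - \left(29 + M\right) = -27 - M$)
$- 34 \left(- \frac{8}{-7} + \frac{d{\left(-4,\left(-1\right) \left(-5\right) \right)}}{11}\right) = - 34 \left(- \frac{8}{-7} + \frac{-27 - \left(-1\right) \left(-5\right)}{11}\right) = - 34 \left(\left(-8\right) \left(- \frac{1}{7}\right) + \left(-27 - 5\right) \frac{1}{11}\right) = - 34 \left(\frac{8}{7} + \left(-27 - 5\right) \frac{1}{11}\right) = - 34 \left(\frac{8}{7} - \frac{32}{11}\right) = \left(-34\right) \left(- \frac{136}{77}\right) = \frac{4624}{77}$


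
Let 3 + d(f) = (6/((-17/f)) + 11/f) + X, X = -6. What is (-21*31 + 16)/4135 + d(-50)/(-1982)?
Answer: -219880701/1393246900 ≈ -0.15782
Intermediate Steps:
d(f) = -9 + 11/f - 6*f/17 (d(f) = -3 + ((6/((-17/f)) + 11/f) - 6) = -3 + ((6*(-f/17) + 11/f) - 6) = -3 + ((-6*f/17 + 11/f) - 6) = -3 + ((11/f - 6*f/17) - 6) = -3 + (-6 + 11/f - 6*f/17) = -9 + 11/f - 6*f/17)
(-21*31 + 16)/4135 + d(-50)/(-1982) = (-21*31 + 16)/4135 + (-9 + 11/(-50) - 6/17*(-50))/(-1982) = (-651 + 16)*(1/4135) + (-9 + 11*(-1/50) + 300/17)*(-1/1982) = -635*1/4135 + (-9 - 11/50 + 300/17)*(-1/1982) = -127/827 + (7163/850)*(-1/1982) = -127/827 - 7163/1684700 = -219880701/1393246900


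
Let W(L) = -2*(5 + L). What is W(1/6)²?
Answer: 961/9 ≈ 106.78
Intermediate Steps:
W(L) = -10 - 2*L
W(1/6)² = (-10 - 2/6)² = (-10 - 2*⅙)² = (-10 - ⅓)² = (-31/3)² = 961/9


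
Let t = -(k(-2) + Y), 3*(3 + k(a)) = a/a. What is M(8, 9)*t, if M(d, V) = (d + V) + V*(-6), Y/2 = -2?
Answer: -740/3 ≈ -246.67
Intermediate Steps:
Y = -4 (Y = 2*(-2) = -4)
k(a) = -8/3 (k(a) = -3 + (a/a)/3 = -3 + (⅓)*1 = -3 + ⅓ = -8/3)
M(d, V) = d - 5*V (M(d, V) = (V + d) - 6*V = d - 5*V)
t = 20/3 (t = -(-8/3 - 4) = -1*(-20/3) = 20/3 ≈ 6.6667)
M(8, 9)*t = (8 - 5*9)*(20/3) = (8 - 45)*(20/3) = -37*20/3 = -740/3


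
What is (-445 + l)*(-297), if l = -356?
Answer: 237897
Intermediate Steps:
(-445 + l)*(-297) = (-445 - 356)*(-297) = -801*(-297) = 237897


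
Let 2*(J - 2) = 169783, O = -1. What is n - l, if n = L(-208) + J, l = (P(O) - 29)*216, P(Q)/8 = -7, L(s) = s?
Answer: 206091/2 ≈ 1.0305e+5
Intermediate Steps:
P(Q) = -56 (P(Q) = 8*(-7) = -56)
J = 169787/2 (J = 2 + (½)*169783 = 2 + 169783/2 = 169787/2 ≈ 84894.)
l = -18360 (l = (-56 - 29)*216 = -85*216 = -18360)
n = 169371/2 (n = -208 + 169787/2 = 169371/2 ≈ 84686.)
n - l = 169371/2 - 1*(-18360) = 169371/2 + 18360 = 206091/2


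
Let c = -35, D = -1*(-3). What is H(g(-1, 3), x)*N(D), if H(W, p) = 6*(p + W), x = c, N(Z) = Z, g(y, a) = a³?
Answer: -144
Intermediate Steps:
D = 3
x = -35
H(W, p) = 6*W + 6*p (H(W, p) = 6*(W + p) = 6*W + 6*p)
H(g(-1, 3), x)*N(D) = (6*3³ + 6*(-35))*3 = (6*27 - 210)*3 = (162 - 210)*3 = -48*3 = -144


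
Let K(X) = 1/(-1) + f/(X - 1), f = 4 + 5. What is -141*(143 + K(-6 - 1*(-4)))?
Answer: -19599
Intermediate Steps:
f = 9
K(X) = -1 + 9/(-1 + X) (K(X) = 1/(-1) + 9/(X - 1) = 1*(-1) + 9/(-1 + X) = -1 + 9/(-1 + X))
-141*(143 + K(-6 - 1*(-4))) = -141*(143 + (10 - (-6 - 1*(-4)))/(-1 + (-6 - 1*(-4)))) = -141*(143 + (10 - (-6 + 4))/(-1 + (-6 + 4))) = -141*(143 + (10 - 1*(-2))/(-1 - 2)) = -141*(143 + (10 + 2)/(-3)) = -141*(143 - ⅓*12) = -141*(143 - 4) = -141*139 = -19599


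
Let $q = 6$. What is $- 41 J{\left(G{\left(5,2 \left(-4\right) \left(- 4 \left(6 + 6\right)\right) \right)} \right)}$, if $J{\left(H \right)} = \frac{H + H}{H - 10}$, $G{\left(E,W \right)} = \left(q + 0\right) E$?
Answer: $-123$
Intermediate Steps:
$G{\left(E,W \right)} = 6 E$ ($G{\left(E,W \right)} = \left(6 + 0\right) E = 6 E$)
$J{\left(H \right)} = \frac{2 H}{-10 + H}$
$- 41 J{\left(G{\left(5,2 \left(-4\right) \left(- 4 \left(6 + 6\right)\right) \right)} \right)} = - 41 \frac{2 \cdot 6 \cdot 5}{-10 + 6 \cdot 5} = - 41 \cdot 2 \cdot 30 \frac{1}{-10 + 30} = - 41 \cdot 2 \cdot 30 \cdot \frac{1}{20} = \left(-41\right) 3 = -123$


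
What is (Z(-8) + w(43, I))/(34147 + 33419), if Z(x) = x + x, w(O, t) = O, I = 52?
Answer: 9/22522 ≈ 0.00039961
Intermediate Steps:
Z(x) = 2*x
(Z(-8) + w(43, I))/(34147 + 33419) = (2*(-8) + 43)/(34147 + 33419) = (-16 + 43)/67566 = 27*(1/67566) = 9/22522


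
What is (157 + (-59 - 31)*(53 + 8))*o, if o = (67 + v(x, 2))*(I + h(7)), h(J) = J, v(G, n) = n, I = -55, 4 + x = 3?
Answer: 17662896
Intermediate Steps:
x = -1 (x = -4 + 3 = -1)
o = -3312 (o = (67 + 2)*(-55 + 7) = 69*(-48) = -3312)
(157 + (-59 - 31)*(53 + 8))*o = (157 + (-59 - 31)*(53 + 8))*(-3312) = (157 - 90*61)*(-3312) = (157 - 5490)*(-3312) = -5333*(-3312) = 17662896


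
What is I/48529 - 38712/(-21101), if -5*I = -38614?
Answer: 10208067254/5120052145 ≈ 1.9937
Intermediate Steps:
I = 38614/5 (I = -⅕*(-38614) = 38614/5 ≈ 7722.8)
I/48529 - 38712/(-21101) = (38614/5)/48529 - 38712/(-21101) = (38614/5)*(1/48529) - 38712*(-1/21101) = 38614/242645 + 38712/21101 = 10208067254/5120052145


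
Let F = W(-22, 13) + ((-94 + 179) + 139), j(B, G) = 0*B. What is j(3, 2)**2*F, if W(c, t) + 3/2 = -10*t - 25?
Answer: 0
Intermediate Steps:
j(B, G) = 0
W(c, t) = -53/2 - 10*t (W(c, t) = -3/2 + (-10*t - 25) = -3/2 + (-25 - 10*t) = -53/2 - 10*t)
F = 135/2 (F = (-53/2 - 10*13) + ((-94 + 179) + 139) = (-53/2 - 130) + (85 + 139) = -313/2 + 224 = 135/2 ≈ 67.500)
j(3, 2)**2*F = 0**2*(135/2) = 0*(135/2) = 0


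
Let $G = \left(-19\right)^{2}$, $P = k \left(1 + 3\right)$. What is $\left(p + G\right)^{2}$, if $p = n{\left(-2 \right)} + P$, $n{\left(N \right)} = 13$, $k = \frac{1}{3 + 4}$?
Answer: $\frac{6874884}{49} \approx 1.403 \cdot 10^{5}$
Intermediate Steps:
$k = \frac{1}{7} \approx 0.14286$
$P = \frac{4}{7}$ ($P = \frac{1 + 3}{7} = \frac{1}{7} \cdot 4 = \frac{4}{7} \approx 0.57143$)
$G = 361$
$p = \frac{95}{7}$ ($p = 13 + \frac{4}{7} = \frac{95}{7} \approx 13.571$)
$\left(p + G\right)^{2} = \left(\frac{95}{7} + 361\right)^{2} = \left(\frac{2622}{7}\right)^{2} = \frac{6874884}{49}$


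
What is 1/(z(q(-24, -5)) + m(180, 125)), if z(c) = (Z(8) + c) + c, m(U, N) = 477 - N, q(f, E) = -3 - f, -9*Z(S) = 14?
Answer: 9/3532 ≈ 0.0025481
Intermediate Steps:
Z(S) = -14/9 (Z(S) = -⅑*14 = -14/9)
z(c) = -14/9 + 2*c (z(c) = (-14/9 + c) + c = -14/9 + 2*c)
1/(z(q(-24, -5)) + m(180, 125)) = 1/((-14/9 + 2*(-3 - 1*(-24))) + (477 - 1*125)) = 1/((-14/9 + 2*(-3 + 24)) + (477 - 125)) = 1/((-14/9 + 2*21) + 352) = 1/((-14/9 + 42) + 352) = 1/(364/9 + 352) = 1/(3532/9) = 9/3532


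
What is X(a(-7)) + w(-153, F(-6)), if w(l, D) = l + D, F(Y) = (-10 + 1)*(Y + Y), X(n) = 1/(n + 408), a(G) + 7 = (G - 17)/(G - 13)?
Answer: -90490/2011 ≈ -44.997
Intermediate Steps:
a(G) = -7 + (-17 + G)/(-13 + G) (a(G) = -7 + (G - 17)/(G - 13) = -7 + (-17 + G)/(-13 + G))
X(n) = 1/(408 + n)
F(Y) = -18*Y
w(l, D) = D + l
X(a(-7)) + w(-153, F(-6)) = 1/(408 + 2*(37 - 3*(-7))/(-13 - 7)) + (-18*(-6) - 153) = 1/(408 + 2*(37 + 21)/(-20)) + (108 - 153) = 1/(408 + 2*(-1/20)*58) - 45 = 1/(408 - 29/5) - 45 = 1/(2011/5) - 45 = 5/2011 - 45 = -90490/2011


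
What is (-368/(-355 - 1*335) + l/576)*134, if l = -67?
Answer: 80467/1440 ≈ 55.880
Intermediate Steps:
(-368/(-355 - 1*335) + l/576)*134 = (-368/(-355 - 1*335) - 67/576)*134 = (-368/(-355 - 335) - 67*1/576)*134 = (-368/(-690) - 67/576)*134 = (-368*(-1/690) - 67/576)*134 = (8/15 - 67/576)*134 = (1201/2880)*134 = 80467/1440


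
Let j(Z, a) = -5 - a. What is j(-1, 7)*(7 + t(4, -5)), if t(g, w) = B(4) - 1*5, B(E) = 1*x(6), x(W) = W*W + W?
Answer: -528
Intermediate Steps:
x(W) = W + W² (x(W) = W² + W = W + W²)
B(E) = 42 (B(E) = 1*(6*(1 + 6)) = 1*(6*7) = 1*42 = 42)
t(g, w) = 37 (t(g, w) = 42 - 1*5 = 42 - 5 = 37)
j(-1, 7)*(7 + t(4, -5)) = (-5 - 1*7)*(7 + 37) = (-5 - 7)*44 = -12*44 = -528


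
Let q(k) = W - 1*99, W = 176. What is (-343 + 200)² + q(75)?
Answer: 20526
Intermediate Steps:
q(k) = 77 (q(k) = 176 - 1*99 = 176 - 99 = 77)
(-343 + 200)² + q(75) = (-343 + 200)² + 77 = (-143)² + 77 = 20449 + 77 = 20526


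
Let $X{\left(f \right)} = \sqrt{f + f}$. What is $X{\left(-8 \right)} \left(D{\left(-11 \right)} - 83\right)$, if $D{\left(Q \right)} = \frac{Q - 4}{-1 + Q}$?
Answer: $- 327 i \approx - 327.0 i$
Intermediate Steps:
$D{\left(Q \right)} = \frac{-4 + Q}{-1 + Q}$
$X{\left(f \right)} = \sqrt{2} \sqrt{f}$ ($X{\left(f \right)} = \sqrt{2 f} = \sqrt{2} \sqrt{f}$)
$X{\left(-8 \right)} \left(D{\left(-11 \right)} - 83\right) = \sqrt{2} \sqrt{-8} \left(\frac{-4 - 11}{-1 - 11} - 83\right) = \sqrt{2} \cdot 2 i \sqrt{2} \left(\frac{1}{-12} \left(-15\right) - 83\right) = 4 i \left(\left(- \frac{1}{12}\right) \left(-15\right) - 83\right) = 4 i \left(\frac{5}{4} - 83\right) = 4 i \left(- \frac{327}{4}\right) = - 327 i$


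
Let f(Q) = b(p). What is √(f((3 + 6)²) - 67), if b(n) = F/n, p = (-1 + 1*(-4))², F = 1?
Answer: 3*I*√186/5 ≈ 8.1829*I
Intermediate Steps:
p = 25 (p = (-1 - 4)² = (-5)² = 25)
b(n) = 1/n
f(Q) = 1/25
√(f((3 + 6)²) - 67) = √(1/25 - 67) = √(-1674/25) = 3*I*√186/5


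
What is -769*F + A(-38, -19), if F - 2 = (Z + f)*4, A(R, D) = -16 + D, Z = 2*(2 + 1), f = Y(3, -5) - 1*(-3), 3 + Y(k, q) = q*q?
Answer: -96929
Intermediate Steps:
Y(k, q) = -3 + q**2 (Y(k, q) = -3 + q*q = -3 + q**2)
f = 25 (f = (-3 + (-5)**2) - 1*(-3) = (-3 + 25) + 3 = 22 + 3 = 25)
Z = 6 (Z = 2*3 = 6)
F = 126 (F = 2 + (6 + 25)*4 = 2 + 31*4 = 2 + 124 = 126)
-769*F + A(-38, -19) = -769*126 + (-16 - 19) = -96894 - 35 = -96929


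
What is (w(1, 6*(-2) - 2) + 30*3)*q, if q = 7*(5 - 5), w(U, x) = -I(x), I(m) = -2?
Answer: 0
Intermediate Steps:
w(U, x) = 2 (w(U, x) = -1*(-2) = 2)
q = 0 (q = 7*0 = 0)
(w(1, 6*(-2) - 2) + 30*3)*q = (2 + 30*3)*0 = (2 + 90)*0 = 92*0 = 0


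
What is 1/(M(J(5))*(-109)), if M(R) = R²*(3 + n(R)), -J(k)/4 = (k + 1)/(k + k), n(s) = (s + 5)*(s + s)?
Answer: 625/3719952 ≈ 0.00016801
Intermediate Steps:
n(s) = 2*s*(5 + s) (n(s) = (5 + s)*(2*s) = 2*s*(5 + s))
J(k) = -2*(1 + k)/k (J(k) = -4*(k + 1)/(k + k) = -4*(1 + k)/(2*k) = -4*(1 + k)*1/(2*k) = -2*(1 + k)/k)
M(R) = R²*(3 + 2*R*(5 + R))
1/(M(J(5))*(-109)) = 1/(((-2 - 2/5)²*(3 + 2*(-2 - 2/5)*(5 + (-2 - 2/5))))*(-109)) = 1/(((-2 - 2*⅕)²*(3 + 2*(-2 - 2*⅕)*(5 + (-2 - 2*⅕))))*(-109)) = 1/(((-2 - ⅖)²*(3 + 2*(-2 - ⅖)*(5 + (-2 - ⅖))))*(-109)) = 1/(((-12/5)²*(3 + 2*(-12/5)*(5 - 12/5)))*(-109)) = 1/((144*(3 + 2*(-12/5)*(13/5))/25)*(-109)) = 1/((144*(3 - 312/25)/25)*(-109)) = 1/(((144/25)*(-237/25))*(-109)) = 1/(-34128/625*(-109)) = 1/(3719952/625) = 625/3719952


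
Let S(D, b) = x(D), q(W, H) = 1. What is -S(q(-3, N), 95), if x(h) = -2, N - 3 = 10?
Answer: 2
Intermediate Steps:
N = 13 (N = 3 + 10 = 13)
S(D, b) = -2
-S(q(-3, N), 95) = -1*(-2) = 2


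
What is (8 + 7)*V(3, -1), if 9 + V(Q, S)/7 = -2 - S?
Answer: -1050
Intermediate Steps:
V(Q, S) = -77 - 7*S (V(Q, S) = -63 + 7*(-2 - S) = -63 + (-14 - 7*S) = -77 - 7*S)
(8 + 7)*V(3, -1) = (8 + 7)*(-77 - 7*(-1)) = 15*(-77 + 7) = 15*(-70) = -1050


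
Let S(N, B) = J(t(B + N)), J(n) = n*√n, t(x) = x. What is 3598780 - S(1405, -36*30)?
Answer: 3598780 - 1625*√13 ≈ 3.5929e+6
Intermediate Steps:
J(n) = n^(3/2)
S(N, B) = (B + N)^(3/2)
3598780 - S(1405, -36*30) = 3598780 - (-36*30 + 1405)^(3/2) = 3598780 - (-1080 + 1405)^(3/2) = 3598780 - 325^(3/2) = 3598780 - 1625*√13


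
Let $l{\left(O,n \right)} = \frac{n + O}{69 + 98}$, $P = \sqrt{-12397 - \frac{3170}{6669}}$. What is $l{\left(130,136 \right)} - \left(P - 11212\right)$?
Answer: $\frac{1872670}{167} - \frac{i \sqrt{61264963383}}{2223} \approx 11214.0 - 111.34 i$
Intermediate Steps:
$P = \frac{i \sqrt{61264963383}}{2223}$ ($P = \sqrt{-12397 - \frac{3170}{6669}} = \sqrt{- \frac{82678763}{6669}} = \frac{i \sqrt{61264963383}}{2223} \approx 111.34 i$)
$l{\left(O,n \right)} = \frac{O}{167} + \frac{n}{167}$ ($l{\left(O,n \right)} = \frac{O + n}{167} = \left(O + n\right) \frac{1}{167} = \frac{O}{167} + \frac{n}{167}$)
$l{\left(130,136 \right)} - \left(P - 11212\right) = \left(\frac{1}{167} \cdot 130 + \frac{1}{167} \cdot 136\right) - \left(\frac{i \sqrt{61264963383}}{2223} - 11212\right) = \left(\frac{130}{167} + \frac{136}{167}\right) - \left(\frac{i \sqrt{61264963383}}{2223} - 11212\right) = \frac{266}{167} - \left(-11212 + \frac{i \sqrt{61264963383}}{2223}\right) = \frac{266}{167} + \left(11212 - \frac{i \sqrt{61264963383}}{2223}\right) = \frac{1872670}{167} - \frac{i \sqrt{61264963383}}{2223}$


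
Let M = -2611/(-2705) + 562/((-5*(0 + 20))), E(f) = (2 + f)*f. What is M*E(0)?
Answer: 0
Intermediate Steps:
E(f) = f*(2 + f)
M = -125911/27050 (M = -2611*(-1/2705) + 562/((-5*20)) = 2611/2705 + 562/(-100) = 2611/2705 + 562*(-1/100) = 2611/2705 - 281/50 = -125911/27050 ≈ -4.6547)
M*E(0) = -0*(2 + 0) = -0*2 = -125911/27050*0 = 0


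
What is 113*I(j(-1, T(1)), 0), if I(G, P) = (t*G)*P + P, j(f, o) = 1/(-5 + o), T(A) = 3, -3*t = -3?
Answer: 0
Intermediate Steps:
t = 1 (t = -⅓*(-3) = 1)
I(G, P) = P + G*P (I(G, P) = (1*G)*P + P = G*P + P = P + G*P)
113*I(j(-1, T(1)), 0) = 113*(0*(1 + 1/(-5 + 3))) = 113*(0*(1 + 1/(-2))) = 113*(0*(1 - ½)) = 113*(0*(½)) = 113*0 = 0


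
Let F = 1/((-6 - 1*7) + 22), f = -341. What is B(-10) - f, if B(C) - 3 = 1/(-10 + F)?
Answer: 30607/89 ≈ 343.90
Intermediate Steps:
F = ⅑ (F = 1/((-6 - 7) + 22) = 1/(-13 + 22) = 1/9 = ⅑ ≈ 0.11111)
B(C) = 258/89 (B(C) = 3 + 1/(-10 + ⅑) = 3 + 1/(-89/9) = 3 - 9/89 = 258/89)
B(-10) - f = 258/89 - 1*(-341) = 258/89 + 341 = 30607/89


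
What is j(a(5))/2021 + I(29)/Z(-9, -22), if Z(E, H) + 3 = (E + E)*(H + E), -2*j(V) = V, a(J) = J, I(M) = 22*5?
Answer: 88369/448662 ≈ 0.19696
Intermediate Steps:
I(M) = 110
j(V) = -V/2
Z(E, H) = -3 + 2*E*(E + H) (Z(E, H) = -3 + (E + E)*(H + E) = -3 + (2*E)*(E + H) = -3 + 2*E*(E + H))
j(a(5))/2021 + I(29)/Z(-9, -22) = -1/2*5/2021 + 110/(-3 + 2*(-9)**2 + 2*(-9)*(-22)) = -5/2*1/2021 + 110/(-3 + 2*81 + 396) = -5/4042 + 110/(-3 + 162 + 396) = -5/4042 + 110/555 = -5/4042 + 110*(1/555) = -5/4042 + 22/111 = 88369/448662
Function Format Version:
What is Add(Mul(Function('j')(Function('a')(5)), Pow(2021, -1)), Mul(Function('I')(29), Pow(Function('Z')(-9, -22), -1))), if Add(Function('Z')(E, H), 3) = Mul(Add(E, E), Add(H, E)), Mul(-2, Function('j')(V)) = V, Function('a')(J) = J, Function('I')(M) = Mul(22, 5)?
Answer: Rational(88369, 448662) ≈ 0.19696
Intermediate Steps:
Function('I')(M) = 110
Function('j')(V) = Mul(Rational(-1, 2), V)
Function('Z')(E, H) = Add(-3, Mul(2, E, Add(E, H))) (Function('Z')(E, H) = Add(-3, Mul(Add(E, E), Add(H, E))) = Add(-3, Mul(Mul(2, E), Add(E, H))) = Add(-3, Mul(2, E, Add(E, H))))
Add(Mul(Function('j')(Function('a')(5)), Pow(2021, -1)), Mul(Function('I')(29), Pow(Function('Z')(-9, -22), -1))) = Add(Mul(Mul(Rational(-1, 2), 5), Pow(2021, -1)), Mul(110, Pow(Add(-3, Mul(2, Pow(-9, 2)), Mul(2, -9, -22)), -1))) = Add(Mul(Rational(-5, 2), Rational(1, 2021)), Mul(110, Pow(Add(-3, Mul(2, 81), 396), -1))) = Add(Rational(-5, 4042), Mul(110, Pow(Add(-3, 162, 396), -1))) = Add(Rational(-5, 4042), Mul(110, Pow(555, -1))) = Add(Rational(-5, 4042), Mul(110, Rational(1, 555))) = Add(Rational(-5, 4042), Rational(22, 111)) = Rational(88369, 448662)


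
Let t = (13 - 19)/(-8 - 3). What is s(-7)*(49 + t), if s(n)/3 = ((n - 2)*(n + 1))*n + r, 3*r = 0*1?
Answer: -618030/11 ≈ -56185.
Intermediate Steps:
r = 0 (r = (0*1)/3 = (⅓)*0 = 0)
s(n) = 3*n*(1 + n)*(-2 + n) (s(n) = 3*(((n - 2)*(n + 1))*n + 0) = 3*(((-2 + n)*(1 + n))*n + 0) = 3*(((1 + n)*(-2 + n))*n + 0) = 3*(n*(1 + n)*(-2 + n) + 0) = 3*(n*(1 + n)*(-2 + n)) = 3*n*(1 + n)*(-2 + n))
t = 6/11 (t = -6/(-11) = -6*(-1/11) = 6/11 ≈ 0.54545)
s(-7)*(49 + t) = (3*(-7)*(-2 + (-7)² - 1*(-7)))*(49 + 6/11) = (3*(-7)*(-2 + 49 + 7))*(545/11) = (3*(-7)*54)*(545/11) = -1134*545/11 = -618030/11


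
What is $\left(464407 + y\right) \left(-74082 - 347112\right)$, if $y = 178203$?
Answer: $-270663476340$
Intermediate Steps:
$\left(464407 + y\right) \left(-74082 - 347112\right) = \left(464407 + 178203\right) \left(-74082 - 347112\right) = 642610 \left(-421194\right) = -270663476340$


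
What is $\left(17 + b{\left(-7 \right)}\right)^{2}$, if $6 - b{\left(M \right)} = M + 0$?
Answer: $900$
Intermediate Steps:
$b{\left(M \right)} = 6 - M$ ($b{\left(M \right)} = 6 - \left(M + 0\right) = 6 - M$)
$\left(17 + b{\left(-7 \right)}\right)^{2} = \left(17 + \left(6 - -7\right)\right)^{2} = \left(17 + \left(6 + 7\right)\right)^{2} = \left(17 + 13\right)^{2} = 30^{2} = 900$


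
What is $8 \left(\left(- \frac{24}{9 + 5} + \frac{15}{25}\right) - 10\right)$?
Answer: $- \frac{3112}{35} \approx -88.914$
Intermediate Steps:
$8 \left(\left(- \frac{24}{9 + 5} + \frac{15}{25}\right) - 10\right) = 8 \left(\left(- \frac{24}{14} + 15 \cdot \frac{1}{25}\right) - 10\right) = 8 \left(\left(\left(-24\right) \frac{1}{14} + \frac{3}{5}\right) - 10\right) = 8 \left(\left(- \frac{12}{7} + \frac{3}{5}\right) - 10\right) = 8 \left(- \frac{39}{35} - 10\right) = 8 \left(- \frac{389}{35}\right) = - \frac{3112}{35}$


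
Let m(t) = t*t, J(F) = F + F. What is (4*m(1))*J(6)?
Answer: 48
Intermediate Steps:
J(F) = 2*F
m(t) = t**2
(4*m(1))*J(6) = (4*1**2)*(2*6) = (4*1)*12 = 4*12 = 48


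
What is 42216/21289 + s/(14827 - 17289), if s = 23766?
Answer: -201009291/26206759 ≈ -7.6701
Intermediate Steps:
42216/21289 + s/(14827 - 17289) = 42216/21289 + 23766/(14827 - 17289) = 42216*(1/21289) + 23766/(-2462) = 42216/21289 + 23766*(-1/2462) = 42216/21289 - 11883/1231 = -201009291/26206759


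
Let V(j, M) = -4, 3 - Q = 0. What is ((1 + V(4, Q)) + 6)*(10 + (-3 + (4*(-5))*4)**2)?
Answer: 20697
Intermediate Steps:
Q = 3 (Q = 3 - 1*0 = 3 + 0 = 3)
((1 + V(4, Q)) + 6)*(10 + (-3 + (4*(-5))*4)**2) = ((1 - 4) + 6)*(10 + (-3 + (4*(-5))*4)**2) = (-3 + 6)*(10 + (-3 - 20*4)**2) = 3*(10 + (-3 - 80)**2) = 3*(10 + (-83)**2) = 3*(10 + 6889) = 3*6899 = 20697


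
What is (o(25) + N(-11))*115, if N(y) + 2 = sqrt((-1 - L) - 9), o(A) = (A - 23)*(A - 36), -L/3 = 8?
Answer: -2760 + 115*sqrt(14) ≈ -2329.7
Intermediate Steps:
L = -24 (L = -3*8 = -24)
o(A) = (-36 + A)*(-23 + A) (o(A) = (-23 + A)*(-36 + A) = (-36 + A)*(-23 + A))
N(y) = -2 + sqrt(14) (N(y) = -2 + sqrt((-1 - 1*(-24)) - 9) = -2 + sqrt((-1 + 24) - 9) = -2 + sqrt(23 - 9) = -2 + sqrt(14))
(o(25) + N(-11))*115 = ((828 + 25**2 - 59*25) + (-2 + sqrt(14)))*115 = ((828 + 625 - 1475) + (-2 + sqrt(14)))*115 = (-22 + (-2 + sqrt(14)))*115 = (-24 + sqrt(14))*115 = -2760 + 115*sqrt(14)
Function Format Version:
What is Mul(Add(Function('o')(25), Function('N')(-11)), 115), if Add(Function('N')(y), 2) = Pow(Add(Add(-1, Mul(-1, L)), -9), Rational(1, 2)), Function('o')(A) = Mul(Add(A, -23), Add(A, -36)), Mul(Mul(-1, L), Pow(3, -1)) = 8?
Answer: Add(-2760, Mul(115, Pow(14, Rational(1, 2)))) ≈ -2329.7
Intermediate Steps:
L = -24 (L = Mul(-3, 8) = -24)
Function('o')(A) = Mul(Add(-36, A), Add(-23, A)) (Function('o')(A) = Mul(Add(-23, A), Add(-36, A)) = Mul(Add(-36, A), Add(-23, A)))
Function('N')(y) = Add(-2, Pow(14, Rational(1, 2))) (Function('N')(y) = Add(-2, Pow(Add(Add(-1, Mul(-1, -24)), -9), Rational(1, 2))) = Add(-2, Pow(Add(Add(-1, 24), -9), Rational(1, 2))) = Add(-2, Pow(Add(23, -9), Rational(1, 2))) = Add(-2, Pow(14, Rational(1, 2))))
Mul(Add(Function('o')(25), Function('N')(-11)), 115) = Mul(Add(Add(828, Pow(25, 2), Mul(-59, 25)), Add(-2, Pow(14, Rational(1, 2)))), 115) = Mul(Add(Add(828, 625, -1475), Add(-2, Pow(14, Rational(1, 2)))), 115) = Mul(Add(-22, Add(-2, Pow(14, Rational(1, 2)))), 115) = Mul(Add(-24, Pow(14, Rational(1, 2))), 115) = Add(-2760, Mul(115, Pow(14, Rational(1, 2))))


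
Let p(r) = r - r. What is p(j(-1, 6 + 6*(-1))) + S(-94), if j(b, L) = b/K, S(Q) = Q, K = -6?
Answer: -94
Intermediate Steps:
j(b, L) = -b/6 (j(b, L) = b/(-6) = b*(-⅙) = -b/6)
p(r) = 0
p(j(-1, 6 + 6*(-1))) + S(-94) = 0 - 94 = -94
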